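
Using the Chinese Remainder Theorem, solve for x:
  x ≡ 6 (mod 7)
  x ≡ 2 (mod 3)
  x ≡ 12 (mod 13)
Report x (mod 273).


Moduli 7, 3, 13 are pairwise coprime; by CRT there is a unique solution modulo M = 7 · 3 · 13 = 273.
Solve pairwise, accumulating the modulus:
  Start with x ≡ 6 (mod 7).
  Combine with x ≡ 2 (mod 3): since gcd(7, 3) = 1, we get a unique residue mod 21.
    Write x = 6 + 7·t and substitute into x ≡ 2 (mod 3): 7·t ≡ 2 − 6 = -4 (mod 3).
    Reduce coefficients mod 3: 1·t ≡ 2 (mod 3).
    So t ≡ 2 (mod 3).
    Then x = 6 + 7·2 = 20, valid modulo lcm(7, 3) = 21: x ≡ 20 (mod 21).
  Combine with x ≡ 12 (mod 13): since gcd(21, 13) = 1, we get a unique residue mod 273.
    Write x = 20 + 21·t and substitute into x ≡ 12 (mod 13): 21·t ≡ 12 − 20 = -8 (mod 13).
    Reduce coefficients mod 13: 8·t ≡ 5 (mod 13).
    The inverse of 8 mod 13 is 5 (since 8·5 = 40 = 3·13 + 1), so t ≡ 5·5 = 25 ≡ 12 (mod 13).
    Then x = 20 + 21·12 = 272, valid modulo lcm(21, 13) = 273: x ≡ 272 (mod 273).
Verify: 272 mod 7 = 6 ✓, 272 mod 3 = 2 ✓, 272 mod 13 = 12 ✓.

x ≡ 272 (mod 273).


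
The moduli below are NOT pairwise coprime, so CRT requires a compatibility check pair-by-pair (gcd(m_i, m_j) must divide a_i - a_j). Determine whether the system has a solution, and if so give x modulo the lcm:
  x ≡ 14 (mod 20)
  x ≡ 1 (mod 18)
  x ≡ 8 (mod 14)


Moduli 20, 18, 14 are not pairwise coprime, so CRT works modulo lcm(m_i) when all pairwise compatibility conditions hold.
Pairwise compatibility: gcd(m_i, m_j) must divide a_i - a_j for every pair.
Merge one congruence at a time:
  Start: x ≡ 14 (mod 20).
  Combine with x ≡ 1 (mod 18): gcd(20, 18) = 2, and 1 - 14 = -13 is NOT divisible by 2.
    ⇒ system is inconsistent (no integer solution).

No solution (the system is inconsistent).


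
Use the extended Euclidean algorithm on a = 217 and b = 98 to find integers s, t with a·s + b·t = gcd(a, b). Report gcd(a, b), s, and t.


Euclidean algorithm on (217, 98) — divide until remainder is 0:
  217 = 2 · 98 + 21
  98 = 4 · 21 + 14
  21 = 1 · 14 + 7
  14 = 2 · 7 + 0
gcd(217, 98) = 7.
Track Bezout coefficients alongside the remainders: start with r₀ = 217 = a·1 + b·0 (s = 1, t = 0) and r₁ = 98 = a·0 + b·1 (s = 0, t = 1); each new remainder r_{k+1} = r_{k-1} − q_k·r_k inherits s_{k+1} = s_{k-1} − q_k·s_k, t_{k+1} = t_{k-1} − q_k·t_k, so r_k = a·s_k + b·t_k at every step:
  q = 2: r = 21, s = 1 − 2·0 = 1, t = 0 − 2·1 = -2  (check: 217·1 + 98·(-2) = 21)
  q = 4: r = 14, s = 0 − 4·1 = -4, t = 1 − 4·(-2) = 9  (check: 217·(-4) + 98·9 = 14)
  q = 1: r = 7, s = 1 − 1·(-4) = 5, t = -2 − 1·9 = -11  (check: 217·5 + 98·(-11) = 7)
The row with r = 7 (the gcd) gives the Bezout coefficients s = 5, t = -11.
Result: 217 · (5) + 98 · (-11) = 7.

gcd(217, 98) = 7; s = 5, t = -11 (check: 217·5 + 98·(-11) = 7).


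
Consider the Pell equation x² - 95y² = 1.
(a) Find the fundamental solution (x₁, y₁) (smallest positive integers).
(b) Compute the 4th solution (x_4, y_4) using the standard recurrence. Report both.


Step 1: Find the fundamental solution (x₁, y₁) of x² - 95y² = 1.
  Expand √95 as a continued fraction. a₀ = ⌊√95⌋ = 9; iterate m_{k+1} = d_k·a_k − m_k, d_{k+1} = (95 − m_{k+1}²)/d_k, a_{k+1} = ⌊(a₀ + m_{k+1})/d_{k+1}⌋ (starting m₀ = 0, d₀ = 1), with convergents p_k = a_k·p_{k-1} + p_{k-2}, q_k = a_k·q_{k-1} + q_{k-2} (p₋₁ = 1, q₋₁ = 0):
  k = 0: a₀ = 9; p₀/q₀ = 9/1; p₀² − 95·q₀² = 81 − 95 = -14.
  k = 1: m = 9, d = 14, a = ⌊(9 + 9)/14⌋ = 1; p/q = (1·9 + 1)/(1·1 + 0) = 10/1; p² − 95·q² = 100 − 95 = 5.
  k = 2: m = 5, d = 5, a = ⌊(9 + 5)/5⌋ = 2; p/q = (2·10 + 9)/(2·1 + 1) = 29/3; p² − 95·q² = 841 − 855 = -14.
  k = 3: m = 5, d = 14, a = ⌊(9 + 5)/14⌋ = 1; p/q = (1·29 + 10)/(1·3 + 1) = 39/4; p² − 95·q² = 1521 − 1520 = 1.
  The first convergent with p² − 95·q² = 1 gives the fundamental solution (x₁, y₁) = (39, 4).
Step 2: Apply the recurrence (x_{n+1}, y_{n+1}) = (x₁x_n + 95y₁y_n, x₁y_n + y₁x_n) repeatedly.
  From (x_1, y_1) = (39, 4): x_2 = 39·39 + 95·4·4 = 3041; y_2 = 39·4 + 4·39 = 312.
  From (x_2, y_2) = (3041, 312): x_3 = 39·3041 + 95·4·312 = 237159; y_3 = 39·312 + 4·3041 = 24332.
  From (x_3, y_3) = (237159, 24332): x_4 = 39·237159 + 95·4·24332 = 18495361; y_4 = 39·24332 + 4·237159 = 1897584.
Step 3: Verify x_4² - 95·y_4² = 342078378520321 - 342078378520320 = 1 (should be 1). ✓

(x_1, y_1) = (39, 4); (x_4, y_4) = (18495361, 1897584).


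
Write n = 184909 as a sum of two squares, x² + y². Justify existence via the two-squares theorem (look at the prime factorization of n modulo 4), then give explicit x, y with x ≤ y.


Step 1: Factor n = 184909 = 17 · 73 · 149.
Step 2: Check the mod-4 condition on each prime factor: 17 ≡ 1 (mod 4), exponent 1; 73 ≡ 1 (mod 4), exponent 1; 149 ≡ 1 (mod 4), exponent 1.
All primes ≡ 3 (mod 4) appear to even exponent (or don't appear), so by the two-squares theorem n IS expressible as a sum of two squares.
Step 3: Build a representation. Here n = 17 · 73 · 149 is a product of primes ≡ 1 (mod 4). Each prime p ≡ 1 (mod 4) is itself a sum of two squares; find a² by testing p − a² for a perfect square:
  17: 17 − 1² = 16 = 4² ⇒ 17 = 1² + 4².
  73: 73 − 1² = 72, 73 − 2² = 69, 73 − 3² = 64 = 8² ⇒ 73 = 3² + 8².
  149: 149 − 1² = 148, 149 − 2² = 145, 149 − 3² = 140, 149 − 4² = 133, 149 − 5² = 124, 149 − 6² = 113, 149 − 7² = 100 = 10² ⇒ 149 = 7² + 10².
  Combine using the Brahmagupta–Fibonacci identity (a² + b²)(c² + d²) = (ac − bd)² + (ad + bc)² = (ac + bd)² + (ad − bc)²:
  17 · 73 = 1241: from (1² + 4²)(3² + 8²), take (1·3 − 4·8, 1·8 + 4·3) = (3 − 32, 8 + 12) = (-29, 20); dropping signs (only squares matter) gives (29, 20); check 29² + 20² = 841 + 400 = 1241 ✓.
  1241 · 149 = 184909: from (29² + 20²)(7² + 10²), take (29·7 − 20·10, 29·10 + 20·7) = (203 − 200, 290 + 140) = (3, 430); check 3² + 430² = 9 + 184900 = 184909 ✓.
Step 4: Order so x ≤ y and verify: 3² + 430² = 9 + 184900 = 184909 = n. ✓

n = 184909 = 3² + 430² (one valid representation with x ≤ y).


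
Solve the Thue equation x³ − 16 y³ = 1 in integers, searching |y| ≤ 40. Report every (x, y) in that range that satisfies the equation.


The equation is x³ - 16y³ = 1. For fixed y, x³ = 16·y³ + 1, so a solution requires the RHS to be a perfect cube.
Strategy: iterate y from -40 to 40, compute RHS = 16·y³ + 1, and check whether it is a (positive or negative) perfect cube.
Check small values of y:
  y = 0: RHS = 1 = (1)³ ⇒ x = 1 works.
  y = 1: RHS = 17 is not a perfect cube.
  y = -1: RHS = -15 is not a perfect cube.
  y = 2: RHS = 129 is not a perfect cube.
  y = -2: RHS = -127 is not a perfect cube.
  y = 3: RHS = 433 is not a perfect cube.
  y = -3: RHS = -431 is not a perfect cube.
Continuing the search up to |y| = 40 finds no further solutions beyond those listed.
Collected solutions: (1, 0).

Solutions (with |y| ≤ 40): (1, 0).


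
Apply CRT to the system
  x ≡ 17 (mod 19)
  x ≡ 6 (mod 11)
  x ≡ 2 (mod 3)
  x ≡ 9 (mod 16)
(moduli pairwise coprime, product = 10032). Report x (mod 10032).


Product of moduli M = 19 · 11 · 3 · 16 = 10032.
Merge one congruence at a time:
  Start: x ≡ 17 (mod 19).
  Combine with x ≡ 6 (mod 11); new modulus lcm = 209.
    Write x = 17 + 19·t and substitute into x ≡ 6 (mod 11): 19·t ≡ 6 − 17 = -11 (mod 11).
    Reduce coefficients mod 11: 8·t ≡ 0 (mod 11).
    The inverse of 8 mod 11 is 7 (since 8·7 = 56 = 5·11 + 1), so t ≡ 7·0 = 0 ≡ 0 (mod 11).
    Then x = 17 + 19·0 = 17, valid modulo lcm(19, 11) = 209: x ≡ 17 (mod 209).
  Combine with x ≡ 2 (mod 3); new modulus lcm = 627.
    Write x = 17 + 209·t and substitute into x ≡ 2 (mod 3): 209·t ≡ 2 − 17 = -15 (mod 3).
    Reduce coefficients mod 3: 2·t ≡ 0 (mod 3).
    The inverse of 2 mod 3 is 2 (since 2·2 = 4 = 1·3 + 1), so t ≡ 2·0 = 0 ≡ 0 (mod 3).
    Then x = 17 + 209·0 = 17, valid modulo lcm(209, 3) = 627: x ≡ 17 (mod 627).
  Combine with x ≡ 9 (mod 16); new modulus lcm = 10032.
    Write x = 17 + 627·t and substitute into x ≡ 9 (mod 16): 627·t ≡ 9 − 17 = -8 (mod 16).
    Reduce coefficients mod 16: 3·t ≡ 8 (mod 16).
    The inverse of 3 mod 16 is 11 (since 3·11 = 33 = 2·16 + 1), so t ≡ 11·8 = 88 ≡ 8 (mod 16).
    Then x = 17 + 627·8 = 5033, valid modulo lcm(627, 16) = 10032: x ≡ 5033 (mod 10032).
Verify against each original: 5033 mod 19 = 17, 5033 mod 11 = 6, 5033 mod 3 = 2, 5033 mod 16 = 9.

x ≡ 5033 (mod 10032).


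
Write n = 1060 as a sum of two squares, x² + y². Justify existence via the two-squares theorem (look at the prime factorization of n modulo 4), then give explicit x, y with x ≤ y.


Step 1: Factor n = 1060 = 2^2 · 5 · 53.
Step 2: Check the mod-4 condition on each prime factor: 2 = 2 (special); 5 ≡ 1 (mod 4), exponent 1; 53 ≡ 1 (mod 4), exponent 1.
All primes ≡ 3 (mod 4) appear to even exponent (or don't appear), so by the two-squares theorem n IS expressible as a sum of two squares.
Step 3: Build a representation. Group n = k² · m with k = 2 and m = 5 · 53 = 265 (a product of primes ≡ 1 (mod 4)); a representation of m scales to one of n via (k·x)² + (k·y)² = k²(x² + y²). Each prime p ≡ 1 (mod 4) is itself a sum of two squares; find a² by testing p − a² for a perfect square:
  5: 5 − 1² = 4 = 2² ⇒ 5 = 1² + 2².
  53: 53 − 1² = 52, 53 − 2² = 49 = 7² ⇒ 53 = 2² + 7².
  Combine using the Brahmagupta–Fibonacci identity (a² + b²)(c² + d²) = (ac − bd)² + (ad + bc)² = (ac + bd)² + (ad − bc)²:
  5 · 53 = 265: from (1² + 2²)(2² + 7²), take (1·2 − 2·7, 1·7 + 2·2) = (2 − 14, 7 + 4) = (-12, 11); dropping signs (only squares matter) gives (12, 11); check 12² + 11² = 144 + 121 = 265 ✓.
  Scale by k = 2: (2·12, 2·11) = (24, 22).
Step 4: Order so x ≤ y and verify: 22² + 24² = 484 + 576 = 1060 = n. ✓

n = 1060 = 22² + 24² (one valid representation with x ≤ y).


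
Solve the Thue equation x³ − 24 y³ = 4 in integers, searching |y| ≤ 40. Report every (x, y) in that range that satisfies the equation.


The equation is x³ - 24y³ = 4. For fixed y, x³ = 24·y³ + 4, so a solution requires the RHS to be a perfect cube.
Strategy: iterate y from -40 to 40, compute RHS = 24·y³ + 4, and check whether it is a (positive or negative) perfect cube.
Check small values of y:
  y = 0: RHS = 4 is not a perfect cube.
  y = 1: RHS = 28 is not a perfect cube.
  y = -1: RHS = -20 is not a perfect cube.
  y = 2: RHS = 196 is not a perfect cube.
  y = -2: RHS = -188 is not a perfect cube.
  y = 3: RHS = 652 is not a perfect cube.
  y = -3: RHS = -644 is not a perfect cube.
Continuing the search up to |y| = 40 finds no solutions either.
No (x, y) in the scanned range satisfies the equation.

No integer solutions with |y| ≤ 40.


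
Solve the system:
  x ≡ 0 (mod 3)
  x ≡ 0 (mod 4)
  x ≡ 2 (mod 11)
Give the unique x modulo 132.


Moduli 3, 4, 11 are pairwise coprime; by CRT there is a unique solution modulo M = 3 · 4 · 11 = 132.
Solve pairwise, accumulating the modulus:
  Start with x ≡ 0 (mod 3).
  Combine with x ≡ 0 (mod 4): since gcd(3, 4) = 1, we get a unique residue mod 12.
    Write x = 0 + 3·t and substitute into x ≡ 0 (mod 4): 3·t ≡ 0 − 0 = 0 (mod 4).
    The inverse of 3 mod 4 is 3 (since 3·3 = 9 = 2·4 + 1), so t ≡ 3·0 = 0 ≡ 0 (mod 4).
    Then x = 0 + 3·0 = 0, valid modulo lcm(3, 4) = 12: x ≡ 0 (mod 12).
  Combine with x ≡ 2 (mod 11): since gcd(12, 11) = 1, we get a unique residue mod 132.
    Write x = 0 + 12·t and substitute into x ≡ 2 (mod 11): 12·t ≡ 2 − 0 = 2 (mod 11).
    Reduce coefficients mod 11: 1·t ≡ 2 (mod 11).
    So t ≡ 2 (mod 11).
    Then x = 0 + 12·2 = 24, valid modulo lcm(12, 11) = 132: x ≡ 24 (mod 132).
Verify: 24 mod 3 = 0 ✓, 24 mod 4 = 0 ✓, 24 mod 11 = 2 ✓.

x ≡ 24 (mod 132).


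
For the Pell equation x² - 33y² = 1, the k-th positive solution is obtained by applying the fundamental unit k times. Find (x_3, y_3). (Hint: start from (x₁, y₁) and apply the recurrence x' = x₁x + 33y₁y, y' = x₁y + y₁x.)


Step 1: Find the fundamental solution (x₁, y₁) of x² - 33y² = 1.
  Expand √33 as a continued fraction. a₀ = ⌊√33⌋ = 5; iterate m_{k+1} = d_k·a_k − m_k, d_{k+1} = (33 − m_{k+1}²)/d_k, a_{k+1} = ⌊(a₀ + m_{k+1})/d_{k+1}⌋ (starting m₀ = 0, d₀ = 1), with convergents p_k = a_k·p_{k-1} + p_{k-2}, q_k = a_k·q_{k-1} + q_{k-2} (p₋₁ = 1, q₋₁ = 0):
  k = 0: a₀ = 5; p₀/q₀ = 5/1; p₀² − 33·q₀² = 25 − 33 = -8.
  k = 1: m = 5, d = 8, a = ⌊(5 + 5)/8⌋ = 1; p/q = (1·5 + 1)/(1·1 + 0) = 6/1; p² − 33·q² = 36 − 33 = 3.
  k = 2: m = 3, d = 3, a = ⌊(5 + 3)/3⌋ = 2; p/q = (2·6 + 5)/(2·1 + 1) = 17/3; p² − 33·q² = 289 − 297 = -8.
  k = 3: m = 3, d = 8, a = ⌊(5 + 3)/8⌋ = 1; p/q = (1·17 + 6)/(1·3 + 1) = 23/4; p² − 33·q² = 529 − 528 = 1.
  The first convergent with p² − 33·q² = 1 gives the fundamental solution (x₁, y₁) = (23, 4).
Step 2: Apply the recurrence (x_{n+1}, y_{n+1}) = (x₁x_n + 33y₁y_n, x₁y_n + y₁x_n) repeatedly.
  From (x_1, y_1) = (23, 4): x_2 = 23·23 + 33·4·4 = 1057; y_2 = 23·4 + 4·23 = 184.
  From (x_2, y_2) = (1057, 184): x_3 = 23·1057 + 33·4·184 = 48599; y_3 = 23·184 + 4·1057 = 8460.
Step 3: Verify x_3² - 33·y_3² = 2361862801 - 2361862800 = 1 (should be 1). ✓

(x_1, y_1) = (23, 4); (x_3, y_3) = (48599, 8460).


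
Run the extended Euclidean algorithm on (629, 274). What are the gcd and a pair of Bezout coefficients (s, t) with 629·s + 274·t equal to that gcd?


Euclidean algorithm on (629, 274) — divide until remainder is 0:
  629 = 2 · 274 + 81
  274 = 3 · 81 + 31
  81 = 2 · 31 + 19
  31 = 1 · 19 + 12
  19 = 1 · 12 + 7
  12 = 1 · 7 + 5
  7 = 1 · 5 + 2
  5 = 2 · 2 + 1
  2 = 2 · 1 + 0
gcd(629, 274) = 1.
Track Bezout coefficients alongside the remainders: start with r₀ = 629 = a·1 + b·0 (s = 1, t = 0) and r₁ = 274 = a·0 + b·1 (s = 0, t = 1); each new remainder r_{k+1} = r_{k-1} − q_k·r_k inherits s_{k+1} = s_{k-1} − q_k·s_k, t_{k+1} = t_{k-1} − q_k·t_k, so r_k = a·s_k + b·t_k at every step:
  q = 2: r = 81, s = 1 − 2·0 = 1, t = 0 − 2·1 = -2  (check: 629·1 + 274·(-2) = 81)
  q = 3: r = 31, s = 0 − 3·1 = -3, t = 1 − 3·(-2) = 7  (check: 629·(-3) + 274·7 = 31)
  q = 2: r = 19, s = 1 − 2·(-3) = 7, t = -2 − 2·7 = -16  (check: 629·7 + 274·(-16) = 19)
  q = 1: r = 12, s = -3 − 1·7 = -10, t = 7 − 1·(-16) = 23  (check: 629·(-10) + 274·23 = 12)
  q = 1: r = 7, s = 7 − 1·(-10) = 17, t = -16 − 1·23 = -39  (check: 629·17 + 274·(-39) = 7)
  q = 1: r = 5, s = -10 − 1·17 = -27, t = 23 − 1·(-39) = 62  (check: 629·(-27) + 274·62 = 5)
  q = 1: r = 2, s = 17 − 1·(-27) = 44, t = -39 − 1·62 = -101  (check: 629·44 + 274·(-101) = 2)
  q = 2: r = 1, s = -27 − 2·44 = -115, t = 62 − 2·(-101) = 264  (check: 629·(-115) + 274·264 = 1)
The row with r = 1 (the gcd) gives the Bezout coefficients s = -115, t = 264.
Result: 629 · (-115) + 274 · (264) = 1.

gcd(629, 274) = 1; s = -115, t = 264 (check: 629·(-115) + 274·264 = 1).


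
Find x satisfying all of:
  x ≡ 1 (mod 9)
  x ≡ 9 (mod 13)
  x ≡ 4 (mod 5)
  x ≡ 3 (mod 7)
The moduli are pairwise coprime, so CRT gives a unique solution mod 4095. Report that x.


Product of moduli M = 9 · 13 · 5 · 7 = 4095.
Merge one congruence at a time:
  Start: x ≡ 1 (mod 9).
  Combine with x ≡ 9 (mod 13); new modulus lcm = 117.
    Write x = 1 + 9·t and substitute into x ≡ 9 (mod 13): 9·t ≡ 9 − 1 = 8 (mod 13).
    The inverse of 9 mod 13 is 3 (since 9·3 = 27 = 2·13 + 1), so t ≡ 3·8 = 24 ≡ 11 (mod 13).
    Then x = 1 + 9·11 = 100, valid modulo lcm(9, 13) = 117: x ≡ 100 (mod 117).
  Combine with x ≡ 4 (mod 5); new modulus lcm = 585.
    Write x = 100 + 117·t and substitute into x ≡ 4 (mod 5): 117·t ≡ 4 − 100 = -96 (mod 5).
    Reduce coefficients mod 5: 2·t ≡ 4 (mod 5).
    The inverse of 2 mod 5 is 3 (since 2·3 = 6 = 1·5 + 1), so t ≡ 3·4 = 12 ≡ 2 (mod 5).
    Then x = 100 + 117·2 = 334, valid modulo lcm(117, 5) = 585: x ≡ 334 (mod 585).
  Combine with x ≡ 3 (mod 7); new modulus lcm = 4095.
    Write x = 334 + 585·t and substitute into x ≡ 3 (mod 7): 585·t ≡ 3 − 334 = -331 (mod 7).
    Reduce coefficients mod 7: 4·t ≡ 5 (mod 7).
    The inverse of 4 mod 7 is 2 (since 4·2 = 8 = 1·7 + 1), so t ≡ 2·5 = 10 ≡ 3 (mod 7).
    Then x = 334 + 585·3 = 2089, valid modulo lcm(585, 7) = 4095: x ≡ 2089 (mod 4095).
Verify against each original: 2089 mod 9 = 1, 2089 mod 13 = 9, 2089 mod 5 = 4, 2089 mod 7 = 3.

x ≡ 2089 (mod 4095).


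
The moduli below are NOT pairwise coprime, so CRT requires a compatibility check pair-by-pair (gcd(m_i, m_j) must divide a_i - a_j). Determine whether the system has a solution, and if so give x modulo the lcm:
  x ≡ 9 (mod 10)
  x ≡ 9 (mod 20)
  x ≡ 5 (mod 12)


Moduli 10, 20, 12 are not pairwise coprime, so CRT works modulo lcm(m_i) when all pairwise compatibility conditions hold.
Pairwise compatibility: gcd(m_i, m_j) must divide a_i - a_j for every pair.
Merge one congruence at a time:
  Start: x ≡ 9 (mod 10).
  Combine with x ≡ 9 (mod 20): gcd(10, 20) = 10; 9 - 9 = 0, which IS divisible by 10, so compatible.
    Write x = 9 + 10·t and substitute into x ≡ 9 (mod 20): 10·t ≡ 9 − 9 = 0 (mod 20).
    Divide the congruence (and modulus) by g = 10: 1·t ≡ 0 (mod 2).
    So t ≡ 0 (mod 2).
    Then x = 9 + 10·0 = 9, valid modulo lcm(10, 20) = 20: x ≡ 9 (mod 20).
  Combine with x ≡ 5 (mod 12): gcd(20, 12) = 4; 5 - 9 = -4, which IS divisible by 4, so compatible.
    Write x = 9 + 20·t and substitute into x ≡ 5 (mod 12): 20·t ≡ 5 − 9 = -4 (mod 12).
    Divide the congruence (and modulus) by g = 4: 5·t ≡ -1 (mod 3).
    Reduce coefficients mod 3: 2·t ≡ 2 (mod 3).
    The inverse of 2 mod 3 is 2 (since 2·2 = 4 = 1·3 + 1), so t ≡ 2·2 = 4 ≡ 1 (mod 3).
    Then x = 9 + 20·1 = 29, valid modulo lcm(20, 12) = 60: x ≡ 29 (mod 60).
Verify: 29 mod 10 = 9, 29 mod 20 = 9, 29 mod 12 = 5.

x ≡ 29 (mod 60).


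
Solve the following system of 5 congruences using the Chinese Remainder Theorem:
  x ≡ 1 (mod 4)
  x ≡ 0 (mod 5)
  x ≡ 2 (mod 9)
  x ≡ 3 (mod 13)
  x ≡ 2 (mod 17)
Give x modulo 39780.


Product of moduli M = 4 · 5 · 9 · 13 · 17 = 39780.
Merge one congruence at a time:
  Start: x ≡ 1 (mod 4).
  Combine with x ≡ 0 (mod 5); new modulus lcm = 20.
    Write x = 1 + 4·t and substitute into x ≡ 0 (mod 5): 4·t ≡ 0 − 1 = -1 (mod 5).
    Reduce coefficients mod 5: 4·t ≡ 4 (mod 5).
    The inverse of 4 mod 5 is 4 (since 4·4 = 16 = 3·5 + 1), so t ≡ 4·4 = 16 ≡ 1 (mod 5).
    Then x = 1 + 4·1 = 5, valid modulo lcm(4, 5) = 20: x ≡ 5 (mod 20).
  Combine with x ≡ 2 (mod 9); new modulus lcm = 180.
    Write x = 5 + 20·t and substitute into x ≡ 2 (mod 9): 20·t ≡ 2 − 5 = -3 (mod 9).
    Reduce coefficients mod 9: 2·t ≡ 6 (mod 9).
    The inverse of 2 mod 9 is 5 (since 2·5 = 10 = 1·9 + 1), so t ≡ 5·6 = 30 ≡ 3 (mod 9).
    Then x = 5 + 20·3 = 65, valid modulo lcm(20, 9) = 180: x ≡ 65 (mod 180).
  Combine with x ≡ 3 (mod 13); new modulus lcm = 2340.
    Write x = 65 + 180·t and substitute into x ≡ 3 (mod 13): 180·t ≡ 3 − 65 = -62 (mod 13).
    Reduce coefficients mod 13: 11·t ≡ 3 (mod 13).
    The inverse of 11 mod 13 is 6 (since 11·6 = 66 = 5·13 + 1), so t ≡ 6·3 = 18 ≡ 5 (mod 13).
    Then x = 65 + 180·5 = 965, valid modulo lcm(180, 13) = 2340: x ≡ 965 (mod 2340).
  Combine with x ≡ 2 (mod 17); new modulus lcm = 39780.
    Write x = 965 + 2340·t and substitute into x ≡ 2 (mod 17): 2340·t ≡ 2 − 965 = -963 (mod 17).
    Reduce coefficients mod 17: 11·t ≡ 6 (mod 17).
    The inverse of 11 mod 17 is 14 (since 11·14 = 154 = 9·17 + 1), so t ≡ 14·6 = 84 ≡ 16 (mod 17).
    Then x = 965 + 2340·16 = 38405, valid modulo lcm(2340, 17) = 39780: x ≡ 38405 (mod 39780).
Verify against each original: 38405 mod 4 = 1, 38405 mod 5 = 0, 38405 mod 9 = 2, 38405 mod 13 = 3, 38405 mod 17 = 2.

x ≡ 38405 (mod 39780).


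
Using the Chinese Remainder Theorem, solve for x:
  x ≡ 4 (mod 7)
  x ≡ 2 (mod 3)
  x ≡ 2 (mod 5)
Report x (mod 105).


Moduli 7, 3, 5 are pairwise coprime; by CRT there is a unique solution modulo M = 7 · 3 · 5 = 105.
Solve pairwise, accumulating the modulus:
  Start with x ≡ 4 (mod 7).
  Combine with x ≡ 2 (mod 3): since gcd(7, 3) = 1, we get a unique residue mod 21.
    Write x = 4 + 7·t and substitute into x ≡ 2 (mod 3): 7·t ≡ 2 − 4 = -2 (mod 3).
    Reduce coefficients mod 3: 1·t ≡ 1 (mod 3).
    So t ≡ 1 (mod 3).
    Then x = 4 + 7·1 = 11, valid modulo lcm(7, 3) = 21: x ≡ 11 (mod 21).
  Combine with x ≡ 2 (mod 5): since gcd(21, 5) = 1, we get a unique residue mod 105.
    Write x = 11 + 21·t and substitute into x ≡ 2 (mod 5): 21·t ≡ 2 − 11 = -9 (mod 5).
    Reduce coefficients mod 5: 1·t ≡ 1 (mod 5).
    So t ≡ 1 (mod 5).
    Then x = 11 + 21·1 = 32, valid modulo lcm(21, 5) = 105: x ≡ 32 (mod 105).
Verify: 32 mod 7 = 4 ✓, 32 mod 3 = 2 ✓, 32 mod 5 = 2 ✓.

x ≡ 32 (mod 105).


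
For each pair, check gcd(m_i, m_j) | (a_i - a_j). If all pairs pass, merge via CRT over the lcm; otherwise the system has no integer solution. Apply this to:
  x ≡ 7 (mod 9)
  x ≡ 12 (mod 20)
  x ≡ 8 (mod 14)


Moduli 9, 20, 14 are not pairwise coprime, so CRT works modulo lcm(m_i) when all pairwise compatibility conditions hold.
Pairwise compatibility: gcd(m_i, m_j) must divide a_i - a_j for every pair.
Merge one congruence at a time:
  Start: x ≡ 7 (mod 9).
  Combine with x ≡ 12 (mod 20): gcd(9, 20) = 1; 12 - 7 = 5, which IS divisible by 1, so compatible.
    Write x = 7 + 9·t and substitute into x ≡ 12 (mod 20): 9·t ≡ 12 − 7 = 5 (mod 20).
    The inverse of 9 mod 20 is 9 (since 9·9 = 81 = 4·20 + 1), so t ≡ 9·5 = 45 ≡ 5 (mod 20).
    Then x = 7 + 9·5 = 52, valid modulo lcm(9, 20) = 180: x ≡ 52 (mod 180).
  Combine with x ≡ 8 (mod 14): gcd(180, 14) = 2; 8 - 52 = -44, which IS divisible by 2, so compatible.
    Write x = 52 + 180·t and substitute into x ≡ 8 (mod 14): 180·t ≡ 8 − 52 = -44 (mod 14).
    Divide the congruence (and modulus) by g = 2: 90·t ≡ -22 (mod 7).
    Reduce coefficients mod 7: 6·t ≡ 6 (mod 7).
    The inverse of 6 mod 7 is 6 (since 6·6 = 36 = 5·7 + 1), so t ≡ 6·6 = 36 ≡ 1 (mod 7).
    Then x = 52 + 180·1 = 232, valid modulo lcm(180, 14) = 1260: x ≡ 232 (mod 1260).
Verify: 232 mod 9 = 7, 232 mod 20 = 12, 232 mod 14 = 8.

x ≡ 232 (mod 1260).


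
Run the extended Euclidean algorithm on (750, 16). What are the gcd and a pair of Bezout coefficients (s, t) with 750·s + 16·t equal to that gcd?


Euclidean algorithm on (750, 16) — divide until remainder is 0:
  750 = 46 · 16 + 14
  16 = 1 · 14 + 2
  14 = 7 · 2 + 0
gcd(750, 16) = 2.
Track Bezout coefficients alongside the remainders: start with r₀ = 750 = a·1 + b·0 (s = 1, t = 0) and r₁ = 16 = a·0 + b·1 (s = 0, t = 1); each new remainder r_{k+1} = r_{k-1} − q_k·r_k inherits s_{k+1} = s_{k-1} − q_k·s_k, t_{k+1} = t_{k-1} − q_k·t_k, so r_k = a·s_k + b·t_k at every step:
  q = 46: r = 14, s = 1 − 46·0 = 1, t = 0 − 46·1 = -46  (check: 750·1 + 16·(-46) = 14)
  q = 1: r = 2, s = 0 − 1·1 = -1, t = 1 − 1·(-46) = 47  (check: 750·(-1) + 16·47 = 2)
The row with r = 2 (the gcd) gives the Bezout coefficients s = -1, t = 47.
Result: 750 · (-1) + 16 · (47) = 2.

gcd(750, 16) = 2; s = -1, t = 47 (check: 750·(-1) + 16·47 = 2).


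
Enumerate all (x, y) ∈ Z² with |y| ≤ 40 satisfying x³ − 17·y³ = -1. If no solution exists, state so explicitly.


The equation is x³ - 17y³ = -1. For fixed y, x³ = 17·y³ − 1, so a solution requires the RHS to be a perfect cube.
Strategy: iterate y from -40 to 40, compute RHS = 17·y³ − 1, and check whether it is a (positive or negative) perfect cube.
Check small values of y:
  y = 0: RHS = -1 = (-1)³ ⇒ x = -1 works.
  y = 1: RHS = 16 is not a perfect cube.
  y = -1: RHS = -18 is not a perfect cube.
  y = 2: RHS = 135 is not a perfect cube.
  y = -2: RHS = -137 is not a perfect cube.
  y = 3: RHS = 458 is not a perfect cube.
  y = -3: RHS = -460 is not a perfect cube.
Continuing, at y = -7: RHS = -5832 = (-18)³ ⇒ x = -18 works.
Searching the remaining y in |y| ≤ 40 finds no further solutions.
Collected solutions: (-1, 0), (-18, -7).

Solutions (with |y| ≤ 40): (-1, 0), (-18, -7).


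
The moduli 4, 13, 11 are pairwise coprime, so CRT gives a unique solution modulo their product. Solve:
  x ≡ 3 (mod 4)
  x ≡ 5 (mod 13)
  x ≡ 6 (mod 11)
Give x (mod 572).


Moduli 4, 13, 11 are pairwise coprime; by CRT there is a unique solution modulo M = 4 · 13 · 11 = 572.
Solve pairwise, accumulating the modulus:
  Start with x ≡ 3 (mod 4).
  Combine with x ≡ 5 (mod 13): since gcd(4, 13) = 1, we get a unique residue mod 52.
    Write x = 3 + 4·t and substitute into x ≡ 5 (mod 13): 4·t ≡ 5 − 3 = 2 (mod 13).
    The inverse of 4 mod 13 is 10 (since 4·10 = 40 = 3·13 + 1), so t ≡ 10·2 = 20 ≡ 7 (mod 13).
    Then x = 3 + 4·7 = 31, valid modulo lcm(4, 13) = 52: x ≡ 31 (mod 52).
  Combine with x ≡ 6 (mod 11): since gcd(52, 11) = 1, we get a unique residue mod 572.
    Write x = 31 + 52·t and substitute into x ≡ 6 (mod 11): 52·t ≡ 6 − 31 = -25 (mod 11).
    Reduce coefficients mod 11: 8·t ≡ 8 (mod 11).
    The inverse of 8 mod 11 is 7 (since 8·7 = 56 = 5·11 + 1), so t ≡ 7·8 = 56 ≡ 1 (mod 11).
    Then x = 31 + 52·1 = 83, valid modulo lcm(52, 11) = 572: x ≡ 83 (mod 572).
Verify: 83 mod 4 = 3 ✓, 83 mod 13 = 5 ✓, 83 mod 11 = 6 ✓.

x ≡ 83 (mod 572).


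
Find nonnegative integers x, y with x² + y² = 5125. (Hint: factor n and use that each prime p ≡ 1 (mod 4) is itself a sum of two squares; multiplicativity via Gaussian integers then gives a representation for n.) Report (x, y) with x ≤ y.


Step 1: Factor n = 5125 = 5^3 · 41.
Step 2: Check the mod-4 condition on each prime factor: 5 ≡ 1 (mod 4), exponent 3; 41 ≡ 1 (mod 4), exponent 1.
All primes ≡ 3 (mod 4) appear to even exponent (or don't appear), so by the two-squares theorem n IS expressible as a sum of two squares.
Step 3: Build a representation. Group n = k² · m with k = 5 and m = 5 · 41 = 205 (a product of primes ≡ 1 (mod 4)); a representation of m scales to one of n via (k·x)² + (k·y)² = k²(x² + y²). Each prime p ≡ 1 (mod 4) is itself a sum of two squares; find a² by testing p − a² for a perfect square:
  5: 5 − 1² = 4 = 2² ⇒ 5 = 1² + 2².
  41: 41 − 1² = 40, 41 − 2² = 37, 41 − 3² = 32, 41 − 4² = 25 = 5² ⇒ 41 = 4² + 5².
  Combine using the Brahmagupta–Fibonacci identity (a² + b²)(c² + d²) = (ac − bd)² + (ad + bc)² = (ac + bd)² + (ad − bc)²:
  5 · 41 = 205: from (1² + 2²)(4² + 5²), take (1·4 − 2·5, 1·5 + 2·4) = (4 − 10, 5 + 8) = (-6, 13); dropping signs (only squares matter) gives (6, 13); check 6² + 13² = 36 + 169 = 205 ✓.
  Scale by k = 5: (5·6, 5·13) = (30, 65).
Step 4: Order so x ≤ y and verify: 30² + 65² = 900 + 4225 = 5125 = n. ✓

n = 5125 = 30² + 65² (one valid representation with x ≤ y).


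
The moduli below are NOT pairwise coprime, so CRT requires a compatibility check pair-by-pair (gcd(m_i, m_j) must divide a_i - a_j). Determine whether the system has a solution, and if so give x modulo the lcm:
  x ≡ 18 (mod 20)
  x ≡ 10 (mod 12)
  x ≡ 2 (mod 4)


Moduli 20, 12, 4 are not pairwise coprime, so CRT works modulo lcm(m_i) when all pairwise compatibility conditions hold.
Pairwise compatibility: gcd(m_i, m_j) must divide a_i - a_j for every pair.
Merge one congruence at a time:
  Start: x ≡ 18 (mod 20).
  Combine with x ≡ 10 (mod 12): gcd(20, 12) = 4; 10 - 18 = -8, which IS divisible by 4, so compatible.
    Write x = 18 + 20·t and substitute into x ≡ 10 (mod 12): 20·t ≡ 10 − 18 = -8 (mod 12).
    Divide the congruence (and modulus) by g = 4: 5·t ≡ -2 (mod 3).
    Reduce coefficients mod 3: 2·t ≡ 1 (mod 3).
    The inverse of 2 mod 3 is 2 (since 2·2 = 4 = 1·3 + 1), so t ≡ 2·1 = 2 ≡ 2 (mod 3).
    Then x = 18 + 20·2 = 58, valid modulo lcm(20, 12) = 60: x ≡ 58 (mod 60).
  Combine with x ≡ 2 (mod 4): gcd(60, 4) = 4; 2 - 58 = -56, which IS divisible by 4, so compatible.
    Write x = 58 + 60·t and substitute into x ≡ 2 (mod 4): 60·t ≡ 2 − 58 = -56 (mod 4).
    Divide the congruence (and modulus) by g = 4: 15·t ≡ -14 (mod 1).
    Modulo 1 every t works; take t = 0.
    Then x = 58 + 60·0 = 58, valid modulo lcm(60, 4) = 60: x ≡ 58 (mod 60).
Verify: 58 mod 20 = 18, 58 mod 12 = 10, 58 mod 4 = 2.

x ≡ 58 (mod 60).


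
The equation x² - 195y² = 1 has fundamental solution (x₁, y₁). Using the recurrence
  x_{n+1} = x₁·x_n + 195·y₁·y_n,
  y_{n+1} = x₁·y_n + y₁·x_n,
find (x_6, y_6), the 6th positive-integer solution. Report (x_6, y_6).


Step 1: Find the fundamental solution (x₁, y₁) of x² - 195y² = 1.
  Expand √195 as a continued fraction. a₀ = ⌊√195⌋ = 13; iterate m_{k+1} = d_k·a_k − m_k, d_{k+1} = (195 − m_{k+1}²)/d_k, a_{k+1} = ⌊(a₀ + m_{k+1})/d_{k+1}⌋ (starting m₀ = 0, d₀ = 1), with convergents p_k = a_k·p_{k-1} + p_{k-2}, q_k = a_k·q_{k-1} + q_{k-2} (p₋₁ = 1, q₋₁ = 0):
  k = 0: a₀ = 13; p₀/q₀ = 13/1; p₀² − 195·q₀² = 169 − 195 = -26.
  k = 1: m = 13, d = 26, a = ⌊(13 + 13)/26⌋ = 1; p/q = (1·13 + 1)/(1·1 + 0) = 14/1; p² − 195·q² = 196 − 195 = 1.
  The first convergent with p² − 195·q² = 1 gives the fundamental solution (x₁, y₁) = (14, 1).
Step 2: Apply the recurrence (x_{n+1}, y_{n+1}) = (x₁x_n + 195y₁y_n, x₁y_n + y₁x_n) repeatedly.
  From (x_1, y_1) = (14, 1): x_2 = 14·14 + 195·1·1 = 391; y_2 = 14·1 + 1·14 = 28.
  From (x_2, y_2) = (391, 28): x_3 = 14·391 + 195·1·28 = 10934; y_3 = 14·28 + 1·391 = 783.
  From (x_3, y_3) = (10934, 783): x_4 = 14·10934 + 195·1·783 = 305761; y_4 = 14·783 + 1·10934 = 21896.
  From (x_4, y_4) = (305761, 21896): x_5 = 14·305761 + 195·1·21896 = 8550374; y_5 = 14·21896 + 1·305761 = 612305.
  From (x_5, y_5) = (8550374, 612305): x_6 = 14·8550374 + 195·1·612305 = 239104711; y_6 = 14·612305 + 1·8550374 = 17122644.
Step 3: Verify x_6² - 195·y_6² = 57171062822393521 - 57171062822393520 = 1 (should be 1). ✓

(x_1, y_1) = (14, 1); (x_6, y_6) = (239104711, 17122644).


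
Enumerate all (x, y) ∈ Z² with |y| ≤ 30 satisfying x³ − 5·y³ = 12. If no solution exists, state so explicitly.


The equation is x³ - 5y³ = 12. For fixed y, x³ = 5·y³ + 12, so a solution requires the RHS to be a perfect cube.
Strategy: iterate y from -30 to 30, compute RHS = 5·y³ + 12, and check whether it is a (positive or negative) perfect cube.
Check small values of y:
  y = 0: RHS = 12 is not a perfect cube.
  y = 1: RHS = 17 is not a perfect cube.
  y = -1: RHS = 7 is not a perfect cube.
  y = 2: RHS = 52 is not a perfect cube.
  y = -2: RHS = -28 is not a perfect cube.
  y = 3: RHS = 147 is not a perfect cube.
  y = -3: RHS = -123 is not a perfect cube.
Continuing the search up to |y| = 30 finds no solutions either.
No (x, y) in the scanned range satisfies the equation.

No integer solutions with |y| ≤ 30.


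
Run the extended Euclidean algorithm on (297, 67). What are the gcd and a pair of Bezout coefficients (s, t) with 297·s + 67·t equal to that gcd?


Euclidean algorithm on (297, 67) — divide until remainder is 0:
  297 = 4 · 67 + 29
  67 = 2 · 29 + 9
  29 = 3 · 9 + 2
  9 = 4 · 2 + 1
  2 = 2 · 1 + 0
gcd(297, 67) = 1.
Track Bezout coefficients alongside the remainders: start with r₀ = 297 = a·1 + b·0 (s = 1, t = 0) and r₁ = 67 = a·0 + b·1 (s = 0, t = 1); each new remainder r_{k+1} = r_{k-1} − q_k·r_k inherits s_{k+1} = s_{k-1} − q_k·s_k, t_{k+1} = t_{k-1} − q_k·t_k, so r_k = a·s_k + b·t_k at every step:
  q = 4: r = 29, s = 1 − 4·0 = 1, t = 0 − 4·1 = -4  (check: 297·1 + 67·(-4) = 29)
  q = 2: r = 9, s = 0 − 2·1 = -2, t = 1 − 2·(-4) = 9  (check: 297·(-2) + 67·9 = 9)
  q = 3: r = 2, s = 1 − 3·(-2) = 7, t = -4 − 3·9 = -31  (check: 297·7 + 67·(-31) = 2)
  q = 4: r = 1, s = -2 − 4·7 = -30, t = 9 − 4·(-31) = 133  (check: 297·(-30) + 67·133 = 1)
The row with r = 1 (the gcd) gives the Bezout coefficients s = -30, t = 133.
Result: 297 · (-30) + 67 · (133) = 1.

gcd(297, 67) = 1; s = -30, t = 133 (check: 297·(-30) + 67·133 = 1).


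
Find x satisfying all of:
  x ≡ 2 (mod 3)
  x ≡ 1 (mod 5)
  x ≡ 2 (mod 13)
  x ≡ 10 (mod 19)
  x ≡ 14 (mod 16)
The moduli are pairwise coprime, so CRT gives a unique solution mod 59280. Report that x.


Product of moduli M = 3 · 5 · 13 · 19 · 16 = 59280.
Merge one congruence at a time:
  Start: x ≡ 2 (mod 3).
  Combine with x ≡ 1 (mod 5); new modulus lcm = 15.
    Write x = 2 + 3·t and substitute into x ≡ 1 (mod 5): 3·t ≡ 1 − 2 = -1 (mod 5).
    Reduce coefficients mod 5: 3·t ≡ 4 (mod 5).
    The inverse of 3 mod 5 is 2 (since 3·2 = 6 = 1·5 + 1), so t ≡ 2·4 = 8 ≡ 3 (mod 5).
    Then x = 2 + 3·3 = 11, valid modulo lcm(3, 5) = 15: x ≡ 11 (mod 15).
  Combine with x ≡ 2 (mod 13); new modulus lcm = 195.
    Write x = 11 + 15·t and substitute into x ≡ 2 (mod 13): 15·t ≡ 2 − 11 = -9 (mod 13).
    Reduce coefficients mod 13: 2·t ≡ 4 (mod 13).
    The inverse of 2 mod 13 is 7 (since 2·7 = 14 = 1·13 + 1), so t ≡ 7·4 = 28 ≡ 2 (mod 13).
    Then x = 11 + 15·2 = 41, valid modulo lcm(15, 13) = 195: x ≡ 41 (mod 195).
  Combine with x ≡ 10 (mod 19); new modulus lcm = 3705.
    Write x = 41 + 195·t and substitute into x ≡ 10 (mod 19): 195·t ≡ 10 − 41 = -31 (mod 19).
    Reduce coefficients mod 19: 5·t ≡ 7 (mod 19).
    The inverse of 5 mod 19 is 4 (since 5·4 = 20 = 1·19 + 1), so t ≡ 4·7 = 28 ≡ 9 (mod 19).
    Then x = 41 + 195·9 = 1796, valid modulo lcm(195, 19) = 3705: x ≡ 1796 (mod 3705).
  Combine with x ≡ 14 (mod 16); new modulus lcm = 59280.
    Write x = 1796 + 3705·t and substitute into x ≡ 14 (mod 16): 3705·t ≡ 14 − 1796 = -1782 (mod 16).
    Reduce coefficients mod 16: 9·t ≡ 10 (mod 16).
    The inverse of 9 mod 16 is 9 (since 9·9 = 81 = 5·16 + 1), so t ≡ 9·10 = 90 ≡ 10 (mod 16).
    Then x = 1796 + 3705·10 = 38846, valid modulo lcm(3705, 16) = 59280: x ≡ 38846 (mod 59280).
Verify against each original: 38846 mod 3 = 2, 38846 mod 5 = 1, 38846 mod 13 = 2, 38846 mod 19 = 10, 38846 mod 16 = 14.

x ≡ 38846 (mod 59280).


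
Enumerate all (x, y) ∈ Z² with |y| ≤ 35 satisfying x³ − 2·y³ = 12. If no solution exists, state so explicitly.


The equation is x³ - 2y³ = 12. For fixed y, x³ = 2·y³ + 12, so a solution requires the RHS to be a perfect cube.
Strategy: iterate y from -35 to 35, compute RHS = 2·y³ + 12, and check whether it is a (positive or negative) perfect cube.
Check small values of y:
  y = 0: RHS = 12 is not a perfect cube.
  y = 1: RHS = 14 is not a perfect cube.
  y = -1: RHS = 10 is not a perfect cube.
  y = 2: RHS = 28 is not a perfect cube.
  y = -2: RHS = -4 is not a perfect cube.
  y = 3: RHS = 66 is not a perfect cube.
  y = -3: RHS = -42 is not a perfect cube.
Continuing the search up to |y| = 35 finds no solutions either.
No (x, y) in the scanned range satisfies the equation.

No integer solutions with |y| ≤ 35.


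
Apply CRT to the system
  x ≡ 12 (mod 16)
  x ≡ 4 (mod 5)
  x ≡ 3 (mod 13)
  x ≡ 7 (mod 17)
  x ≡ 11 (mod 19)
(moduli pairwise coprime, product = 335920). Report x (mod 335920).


Product of moduli M = 16 · 5 · 13 · 17 · 19 = 335920.
Merge one congruence at a time:
  Start: x ≡ 12 (mod 16).
  Combine with x ≡ 4 (mod 5); new modulus lcm = 80.
    Write x = 12 + 16·t and substitute into x ≡ 4 (mod 5): 16·t ≡ 4 − 12 = -8 (mod 5).
    Reduce coefficients mod 5: 1·t ≡ 2 (mod 5).
    So t ≡ 2 (mod 5).
    Then x = 12 + 16·2 = 44, valid modulo lcm(16, 5) = 80: x ≡ 44 (mod 80).
  Combine with x ≡ 3 (mod 13); new modulus lcm = 1040.
    Write x = 44 + 80·t and substitute into x ≡ 3 (mod 13): 80·t ≡ 3 − 44 = -41 (mod 13).
    Reduce coefficients mod 13: 2·t ≡ 11 (mod 13).
    The inverse of 2 mod 13 is 7 (since 2·7 = 14 = 1·13 + 1), so t ≡ 7·11 = 77 ≡ 12 (mod 13).
    Then x = 44 + 80·12 = 1004, valid modulo lcm(80, 13) = 1040: x ≡ 1004 (mod 1040).
  Combine with x ≡ 7 (mod 17); new modulus lcm = 17680.
    Write x = 1004 + 1040·t and substitute into x ≡ 7 (mod 17): 1040·t ≡ 7 − 1004 = -997 (mod 17).
    Reduce coefficients mod 17: 3·t ≡ 6 (mod 17).
    The inverse of 3 mod 17 is 6 (since 3·6 = 18 = 1·17 + 1), so t ≡ 6·6 = 36 ≡ 2 (mod 17).
    Then x = 1004 + 1040·2 = 3084, valid modulo lcm(1040, 17) = 17680: x ≡ 3084 (mod 17680).
  Combine with x ≡ 11 (mod 19); new modulus lcm = 335920.
    Write x = 3084 + 17680·t and substitute into x ≡ 11 (mod 19): 17680·t ≡ 11 − 3084 = -3073 (mod 19).
    Reduce coefficients mod 19: 10·t ≡ 5 (mod 19).
    The inverse of 10 mod 19 is 2 (since 10·2 = 20 = 1·19 + 1), so t ≡ 2·5 = 10 ≡ 10 (mod 19).
    Then x = 3084 + 17680·10 = 179884, valid modulo lcm(17680, 19) = 335920: x ≡ 179884 (mod 335920).
Verify against each original: 179884 mod 16 = 12, 179884 mod 5 = 4, 179884 mod 13 = 3, 179884 mod 17 = 7, 179884 mod 19 = 11.

x ≡ 179884 (mod 335920).


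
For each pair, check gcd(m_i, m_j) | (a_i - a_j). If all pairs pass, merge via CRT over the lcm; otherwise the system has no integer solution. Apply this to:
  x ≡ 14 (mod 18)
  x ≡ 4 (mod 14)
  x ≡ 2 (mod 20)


Moduli 18, 14, 20 are not pairwise coprime, so CRT works modulo lcm(m_i) when all pairwise compatibility conditions hold.
Pairwise compatibility: gcd(m_i, m_j) must divide a_i - a_j for every pair.
Merge one congruence at a time:
  Start: x ≡ 14 (mod 18).
  Combine with x ≡ 4 (mod 14): gcd(18, 14) = 2; 4 - 14 = -10, which IS divisible by 2, so compatible.
    Write x = 14 + 18·t and substitute into x ≡ 4 (mod 14): 18·t ≡ 4 − 14 = -10 (mod 14).
    Divide the congruence (and modulus) by g = 2: 9·t ≡ -5 (mod 7).
    Reduce coefficients mod 7: 2·t ≡ 2 (mod 7).
    The inverse of 2 mod 7 is 4 (since 2·4 = 8 = 1·7 + 1), so t ≡ 4·2 = 8 ≡ 1 (mod 7).
    Then x = 14 + 18·1 = 32, valid modulo lcm(18, 14) = 126: x ≡ 32 (mod 126).
  Combine with x ≡ 2 (mod 20): gcd(126, 20) = 2; 2 - 32 = -30, which IS divisible by 2, so compatible.
    Write x = 32 + 126·t and substitute into x ≡ 2 (mod 20): 126·t ≡ 2 − 32 = -30 (mod 20).
    Divide the congruence (and modulus) by g = 2: 63·t ≡ -15 (mod 10).
    Reduce coefficients mod 10: 3·t ≡ 5 (mod 10).
    The inverse of 3 mod 10 is 7 (since 3·7 = 21 = 2·10 + 1), so t ≡ 7·5 = 35 ≡ 5 (mod 10).
    Then x = 32 + 126·5 = 662, valid modulo lcm(126, 20) = 1260: x ≡ 662 (mod 1260).
Verify: 662 mod 18 = 14, 662 mod 14 = 4, 662 mod 20 = 2.

x ≡ 662 (mod 1260).


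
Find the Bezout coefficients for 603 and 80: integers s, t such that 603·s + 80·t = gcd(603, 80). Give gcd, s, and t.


Euclidean algorithm on (603, 80) — divide until remainder is 0:
  603 = 7 · 80 + 43
  80 = 1 · 43 + 37
  43 = 1 · 37 + 6
  37 = 6 · 6 + 1
  6 = 6 · 1 + 0
gcd(603, 80) = 1.
Track Bezout coefficients alongside the remainders: start with r₀ = 603 = a·1 + b·0 (s = 1, t = 0) and r₁ = 80 = a·0 + b·1 (s = 0, t = 1); each new remainder r_{k+1} = r_{k-1} − q_k·r_k inherits s_{k+1} = s_{k-1} − q_k·s_k, t_{k+1} = t_{k-1} − q_k·t_k, so r_k = a·s_k + b·t_k at every step:
  q = 7: r = 43, s = 1 − 7·0 = 1, t = 0 − 7·1 = -7  (check: 603·1 + 80·(-7) = 43)
  q = 1: r = 37, s = 0 − 1·1 = -1, t = 1 − 1·(-7) = 8  (check: 603·(-1) + 80·8 = 37)
  q = 1: r = 6, s = 1 − 1·(-1) = 2, t = -7 − 1·8 = -15  (check: 603·2 + 80·(-15) = 6)
  q = 6: r = 1, s = -1 − 6·2 = -13, t = 8 − 6·(-15) = 98  (check: 603·(-13) + 80·98 = 1)
The row with r = 1 (the gcd) gives the Bezout coefficients s = -13, t = 98.
Result: 603 · (-13) + 80 · (98) = 1.

gcd(603, 80) = 1; s = -13, t = 98 (check: 603·(-13) + 80·98 = 1).
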